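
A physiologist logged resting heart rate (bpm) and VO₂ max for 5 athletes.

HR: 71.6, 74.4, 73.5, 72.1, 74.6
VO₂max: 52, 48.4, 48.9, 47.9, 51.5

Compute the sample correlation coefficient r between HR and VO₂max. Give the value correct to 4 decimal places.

-0.0977

n = 5, Σx = 366.2, Σy = 248.7, Σx² = 26827.74, Σy² = 12384.43, Σxy = 18213.8
nΣxy − ΣxΣy = 91069 − 91073.94 = -4.94
nΣx² − (Σx)² = 134138.7 − 134102.44 = 36.26; nΣy² − (Σy)² = 61922.15 − 61851.69 = 70.46
r = -4.94 / √(36.26 × 70.46) = -4.94 / 50.5458 ≈ -0.0977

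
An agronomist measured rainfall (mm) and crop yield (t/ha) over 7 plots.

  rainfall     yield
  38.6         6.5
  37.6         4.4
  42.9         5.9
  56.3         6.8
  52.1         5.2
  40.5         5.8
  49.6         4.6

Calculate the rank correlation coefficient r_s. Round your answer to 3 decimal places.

Rank rainfall: 2, 1, 4, 7, 6, 3, 5
Rank yield: 6, 1, 5, 7, 3, 4, 2
d = rank(rainfall) − rank(yield): -4, 0, -1, 0, 3, -1, 3; Σd² = 36
ρ = 1 − 6Σd² / [n(n²−1)] = 1 − 6×36 / (7×48) = 1 − 216/336 ≈ 0.357

0.357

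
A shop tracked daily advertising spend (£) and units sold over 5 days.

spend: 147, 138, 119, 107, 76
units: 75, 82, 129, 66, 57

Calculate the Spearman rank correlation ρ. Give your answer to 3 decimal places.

0.600

Rank spend: 5, 4, 3, 2, 1
Rank units: 3, 4, 5, 2, 1
d = rank(spend) − rank(units): 2, 0, -2, 0, 0; Σd² = 8
ρ = 1 − 6Σd² / [n(n²−1)] = 1 − 6×8 / (5×24) = 1 − 48/120 ≈ 0.600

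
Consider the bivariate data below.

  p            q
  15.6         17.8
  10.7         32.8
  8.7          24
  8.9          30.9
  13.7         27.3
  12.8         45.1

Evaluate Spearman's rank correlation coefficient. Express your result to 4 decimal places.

Rank p: 6, 3, 1, 2, 5, 4
Rank q: 1, 5, 2, 4, 3, 6
d = rank(p) − rank(q): 5, -2, -1, -2, 2, -2; Σd² = 42
ρ = 1 − 6Σd² / [n(n²−1)] = 1 − 6×42 / (6×35) = 1 − 252/210 ≈ -0.2000

-0.2000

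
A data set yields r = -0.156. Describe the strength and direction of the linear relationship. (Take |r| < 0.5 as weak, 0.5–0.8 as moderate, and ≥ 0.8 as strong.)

weak negative

r = -0.156 < 0 so the relationship is negative.
|r| = 0.156, which falls in the weak range.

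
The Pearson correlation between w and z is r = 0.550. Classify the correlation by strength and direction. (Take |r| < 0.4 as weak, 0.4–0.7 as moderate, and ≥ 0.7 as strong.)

moderate positive

r = 0.550 > 0 so the relationship is positive.
|r| = 0.550, which falls in the moderate range.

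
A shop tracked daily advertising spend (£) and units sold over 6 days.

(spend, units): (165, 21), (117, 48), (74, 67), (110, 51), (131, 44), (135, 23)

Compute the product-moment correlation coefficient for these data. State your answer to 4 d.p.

n = 6, Σx = 732, Σy = 254, Σx² = 93876, Σy² = 12300, Σxy = 28518
nΣxy − ΣxΣy = 171108 − 185928 = -14820
nΣx² − (Σx)² = 563256 − 535824 = 27432; nΣy² − (Σy)² = 73800 − 64516 = 9284
r = -14820 / √(27432 × 9284) = -14820 / 15958.6556 ≈ -0.9286

-0.9286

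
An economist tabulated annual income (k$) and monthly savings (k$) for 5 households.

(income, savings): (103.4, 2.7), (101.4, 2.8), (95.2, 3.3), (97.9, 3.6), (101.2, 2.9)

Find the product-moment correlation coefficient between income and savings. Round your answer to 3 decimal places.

-0.827

n = 5, Σx = 499.1, Σy = 15.3, Σx² = 49862.41, Σy² = 47.39, Σxy = 1523.18
nΣxy − ΣxΣy = 7615.9 − 7636.23 = -20.33
nΣx² − (Σx)² = 249312.05 − 249100.81 = 211.24; nΣy² − (Σy)² = 236.95 − 234.09 = 2.86
r = -20.33 / √(211.24 × 2.86) = -20.33 / 24.5794 ≈ -0.827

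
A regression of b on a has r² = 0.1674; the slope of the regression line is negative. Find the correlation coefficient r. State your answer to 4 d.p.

-0.4091

|r| = √0.1674 = 0.4091
The association is negative, so r = −0.4091.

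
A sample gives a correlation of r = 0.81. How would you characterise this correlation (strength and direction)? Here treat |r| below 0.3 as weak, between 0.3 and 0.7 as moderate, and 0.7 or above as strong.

strong positive

r = 0.81 > 0 so the relationship is positive.
|r| = 0.81, which falls in the strong range.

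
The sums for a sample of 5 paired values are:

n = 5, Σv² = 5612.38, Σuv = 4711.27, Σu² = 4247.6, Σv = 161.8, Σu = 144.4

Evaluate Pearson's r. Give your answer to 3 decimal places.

0.226

r = (nΣuv − ΣuΣv) / √[(nΣu² − (Σu)²)(nΣv² − (Σv)²)]
Numerator: 5×4711.27 − 144.4×161.8 = 192.43
Denominator: √[(21238 − 20851.36)(28061.9 − 26179.24)] = √[386.64 × 1882.66] = 853.1774
r = 192.43 / 853.1774 ≈ 0.226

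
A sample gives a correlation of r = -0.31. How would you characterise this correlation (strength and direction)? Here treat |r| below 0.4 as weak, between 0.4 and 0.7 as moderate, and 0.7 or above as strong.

r = -0.31 < 0 so the relationship is negative.
|r| = 0.31, which falls in the weak range.

weak negative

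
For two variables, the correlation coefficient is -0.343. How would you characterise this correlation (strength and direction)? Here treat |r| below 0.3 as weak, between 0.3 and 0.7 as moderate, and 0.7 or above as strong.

moderate negative

r = -0.343 < 0 so the relationship is negative.
|r| = 0.343, which falls in the moderate range.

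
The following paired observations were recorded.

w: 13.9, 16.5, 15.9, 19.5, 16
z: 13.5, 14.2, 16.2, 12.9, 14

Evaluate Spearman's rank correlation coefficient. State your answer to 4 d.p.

-0.3000

Rank w: 1, 4, 2, 5, 3
Rank z: 2, 4, 5, 1, 3
d = rank(w) − rank(z): -1, 0, -3, 4, 0; Σd² = 26
ρ = 1 − 6Σd² / [n(n²−1)] = 1 − 6×26 / (5×24) = 1 − 156/120 ≈ -0.3000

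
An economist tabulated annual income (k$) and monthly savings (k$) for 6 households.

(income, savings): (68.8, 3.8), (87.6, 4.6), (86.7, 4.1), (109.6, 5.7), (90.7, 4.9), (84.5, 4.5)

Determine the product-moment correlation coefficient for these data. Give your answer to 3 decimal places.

n = 6, Σx = 527.9, Σy = 27.6, Σx² = 47302.99, Σy² = 129.16, Σxy = 2469.27
nΣxy − ΣxΣy = 14815.62 − 14570.04 = 245.58
nΣx² − (Σx)² = 283817.94 − 278678.41 = 5139.53; nΣy² − (Σy)² = 774.96 − 761.76 = 13.2
r = 245.58 / √(5139.53 × 13.2) = 245.58 / 260.4646 ≈ 0.943

0.943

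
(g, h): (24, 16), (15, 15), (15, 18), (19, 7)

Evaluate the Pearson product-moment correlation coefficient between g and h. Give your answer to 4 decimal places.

-0.1615

n = 4, Σg = 73, Σh = 56, Σg² = 1387, Σh² = 854, Σgh = 1012
nΣgh − ΣgΣh = 4048 − 4088 = -40
nΣg² − (Σg)² = 5548 − 5329 = 219; nΣh² − (Σh)² = 3416 − 3136 = 280
r = -40 / √(219 × 280) = -40 / 247.6288 ≈ -0.1615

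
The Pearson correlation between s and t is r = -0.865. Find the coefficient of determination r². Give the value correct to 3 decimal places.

0.748

r² = (-0.865)² = 0.748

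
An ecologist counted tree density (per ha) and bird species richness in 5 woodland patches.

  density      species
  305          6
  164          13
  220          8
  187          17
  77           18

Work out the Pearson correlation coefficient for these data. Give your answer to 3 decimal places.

-0.866

n = 5, Σx = 953, Σy = 62, Σx² = 209219, Σy² = 882, Σxy = 10287
nΣxy − ΣxΣy = 51435 − 59086 = -7651
nΣx² − (Σx)² = 1046095 − 908209 = 137886; nΣy² − (Σy)² = 4410 − 3844 = 566
r = -7651 / √(137886 × 566) = -7651 / 8834.2219 ≈ -0.866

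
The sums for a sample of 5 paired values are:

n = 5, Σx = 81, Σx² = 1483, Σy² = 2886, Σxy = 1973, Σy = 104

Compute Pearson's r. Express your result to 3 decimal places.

r = (nΣxy − ΣxΣy) / √[(nΣx² − (Σx)²)(nΣy² − (Σy)²)]
Numerator: 5×1973 − 81×104 = 1441
Denominator: √[(7415 − 6561)(14430 − 10816)] = √[854 × 3614] = 1756.8028
r = 1441 / 1756.8028 ≈ 0.820

0.820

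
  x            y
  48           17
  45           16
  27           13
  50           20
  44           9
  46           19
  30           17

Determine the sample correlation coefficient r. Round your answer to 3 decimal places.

0.334

n = 7, Σx = 290, Σy = 111, Σx² = 12510, Σy² = 1845, Σxy = 4667
nΣxy − ΣxΣy = 32669 − 32190 = 479
nΣx² − (Σx)² = 87570 − 84100 = 3470; nΣy² − (Σy)² = 12915 − 12321 = 594
r = 479 / √(3470 × 594) = 479 / 1435.6810 ≈ 0.334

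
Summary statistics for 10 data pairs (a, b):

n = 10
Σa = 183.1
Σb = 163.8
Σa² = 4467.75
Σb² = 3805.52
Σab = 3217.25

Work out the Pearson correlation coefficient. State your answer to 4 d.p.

r = (nΣab − ΣaΣb) / √[(nΣa² − (Σa)²)(nΣb² − (Σb)²)]
Numerator: 10×3217.25 − 183.1×163.8 = 2180.72
Denominator: √[(44677.5 − 33525.61)(38055.2 − 26830.44)] = √[11151.89 × 11224.76] = 11188.2657
r = 2180.72 / 11188.2657 ≈ 0.1949

0.1949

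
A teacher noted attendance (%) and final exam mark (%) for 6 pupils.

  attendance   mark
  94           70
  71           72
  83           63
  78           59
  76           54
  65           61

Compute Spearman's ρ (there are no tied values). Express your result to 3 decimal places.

Rank attendance: 6, 2, 5, 4, 3, 1
Rank mark: 5, 6, 4, 2, 1, 3
d = rank(attendance) − rank(mark): 1, -4, 1, 2, 2, -2; Σd² = 30
ρ = 1 − 6Σd² / [n(n²−1)] = 1 − 6×30 / (6×35) = 1 − 180/210 ≈ 0.143

0.143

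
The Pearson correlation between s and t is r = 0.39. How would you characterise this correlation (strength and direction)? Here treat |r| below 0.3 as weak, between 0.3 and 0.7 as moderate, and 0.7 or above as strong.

r = 0.39 > 0 so the relationship is positive.
|r| = 0.39, which falls in the moderate range.

moderate positive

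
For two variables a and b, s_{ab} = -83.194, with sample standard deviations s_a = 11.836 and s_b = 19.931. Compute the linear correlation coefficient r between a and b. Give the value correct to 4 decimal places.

r = Cov(a,b) / (s_a · s_b) = -83.194 / (11.836 × 19.931)
  = -83.194 / 235.9033 ≈ -0.3527

-0.3527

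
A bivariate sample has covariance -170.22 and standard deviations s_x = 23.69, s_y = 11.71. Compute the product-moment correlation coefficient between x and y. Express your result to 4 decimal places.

r = Cov(x,y) / (s_x · s_y) = -170.22 / (23.69 × 11.71)
  = -170.22 / 277.4099 ≈ -0.6136

-0.6136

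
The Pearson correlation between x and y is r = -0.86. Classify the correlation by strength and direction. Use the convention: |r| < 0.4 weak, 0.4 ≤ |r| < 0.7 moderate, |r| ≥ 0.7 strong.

r = -0.86 < 0 so the relationship is negative.
|r| = 0.86, which falls in the strong range.

strong negative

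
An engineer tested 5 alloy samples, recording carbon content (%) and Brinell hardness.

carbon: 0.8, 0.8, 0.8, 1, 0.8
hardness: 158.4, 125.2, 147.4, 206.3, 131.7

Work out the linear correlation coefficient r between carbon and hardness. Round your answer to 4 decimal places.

0.9139

n = 5, Σx = 4.2, Σy = 769, Σx² = 3.56, Σy² = 122396.94, Σxy = 656.46
nΣxy − ΣxΣy = 3282.3 − 3229.8 = 52.5
nΣx² − (Σx)² = 17.8 − 17.64 = 0.16; nΣy² − (Σy)² = 611984.7 − 591361 = 20623.7
r = 52.5 / √(0.16 × 20623.7) = 52.5 / 57.4438 ≈ 0.9139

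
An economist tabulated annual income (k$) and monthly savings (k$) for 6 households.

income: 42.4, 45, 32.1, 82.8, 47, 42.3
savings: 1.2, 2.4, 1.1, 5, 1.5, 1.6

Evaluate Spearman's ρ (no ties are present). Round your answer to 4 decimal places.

0.7143

Rank income: 3, 4, 1, 6, 5, 2
Rank savings: 2, 5, 1, 6, 3, 4
d = rank(income) − rank(savings): 1, -1, 0, 0, 2, -2; Σd² = 10
ρ = 1 − 6Σd² / [n(n²−1)] = 1 − 6×10 / (6×35) = 1 − 60/210 ≈ 0.7143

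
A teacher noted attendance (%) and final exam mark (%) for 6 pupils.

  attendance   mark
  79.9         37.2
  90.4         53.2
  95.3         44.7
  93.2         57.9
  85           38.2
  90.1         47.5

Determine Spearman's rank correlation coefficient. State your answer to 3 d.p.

0.657

Rank attendance: 1, 4, 6, 5, 2, 3
Rank mark: 1, 5, 3, 6, 2, 4
d = rank(attendance) − rank(mark): 0, -1, 3, -1, 0, -1; Σd² = 12
ρ = 1 − 6Σd² / [n(n²−1)] = 1 − 6×12 / (6×35) = 1 − 72/210 ≈ 0.657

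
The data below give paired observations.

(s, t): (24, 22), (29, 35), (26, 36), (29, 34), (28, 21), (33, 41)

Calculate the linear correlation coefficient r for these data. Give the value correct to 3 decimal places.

n = 6, Σs = 169, Σt = 189, Σs² = 4807, Σt² = 6283, Σst = 5406
nΣst − ΣsΣt = 32436 − 31941 = 495
nΣs² − (Σs)² = 28842 − 28561 = 281; nΣt² − (Σt)² = 37698 − 35721 = 1977
r = 495 / √(281 × 1977) = 495 / 745.3435 ≈ 0.664

0.664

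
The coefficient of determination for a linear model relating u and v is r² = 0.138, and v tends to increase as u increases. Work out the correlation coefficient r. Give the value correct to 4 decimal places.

0.3715

|r| = √0.138 = 0.3715
The association is positive, so r = 0.3715.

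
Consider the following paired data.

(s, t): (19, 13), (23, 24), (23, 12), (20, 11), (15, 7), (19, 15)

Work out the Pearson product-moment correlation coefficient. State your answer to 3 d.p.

n = 6, Σs = 119, Σt = 82, Σs² = 2405, Σt² = 1284, Σst = 1685
nΣst − ΣsΣt = 10110 − 9758 = 352
nΣs² − (Σs)² = 14430 − 14161 = 269; nΣt² − (Σt)² = 7704 − 6724 = 980
r = 352 / √(269 × 980) = 352 / 513.4394 ≈ 0.686

0.686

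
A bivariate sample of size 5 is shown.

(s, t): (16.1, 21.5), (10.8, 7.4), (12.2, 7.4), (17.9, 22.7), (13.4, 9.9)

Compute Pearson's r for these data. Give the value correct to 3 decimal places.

0.960

n = 5, Σs = 70.4, Σt = 68.9, Σs² = 1024.66, Σt² = 1185.07, Σst = 1055.34
nΣst − ΣsΣt = 5276.7 − 4850.56 = 426.14
nΣs² − (Σs)² = 5123.3 − 4956.16 = 167.14; nΣt² − (Σt)² = 5925.35 − 4747.21 = 1178.14
r = 426.14 / √(167.14 × 1178.14) = 426.14 / 443.7503 ≈ 0.960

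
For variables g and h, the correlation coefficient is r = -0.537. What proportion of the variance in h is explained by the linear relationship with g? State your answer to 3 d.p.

r² = (-0.537)² = 0.288

0.288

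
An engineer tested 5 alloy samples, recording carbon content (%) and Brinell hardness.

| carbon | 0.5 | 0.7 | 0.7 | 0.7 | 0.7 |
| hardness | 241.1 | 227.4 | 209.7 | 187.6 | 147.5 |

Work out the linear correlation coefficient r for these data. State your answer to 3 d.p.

-0.584

n = 5, Σx = 3.3, Σy = 1013.3, Σx² = 2.21, Σy² = 210764.07, Σxy = 661.09
nΣxy − ΣxΣy = 3305.45 − 3343.89 = -38.44
nΣx² − (Σx)² = 11.05 − 10.89 = 0.16; nΣy² − (Σy)² = 1053820.35 − 1026776.89 = 27043.46
r = -38.44 / √(0.16 × 27043.46) = -38.44 / 65.7796 ≈ -0.584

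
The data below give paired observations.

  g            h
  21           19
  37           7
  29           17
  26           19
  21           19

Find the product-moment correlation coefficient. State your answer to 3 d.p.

n = 5, Σg = 134, Σh = 81, Σg² = 3768, Σh² = 1421, Σgh = 2044
nΣgh − ΣgΣh = 10220 − 10854 = -634
nΣg² − (Σg)² = 18840 − 17956 = 884; nΣh² − (Σh)² = 7105 − 6561 = 544
r = -634 / √(884 × 544) = -634 / 693.4667 ≈ -0.914

-0.914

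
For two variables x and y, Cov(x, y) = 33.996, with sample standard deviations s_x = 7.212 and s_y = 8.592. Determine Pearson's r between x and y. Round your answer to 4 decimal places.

0.5486

r = Cov(x,y) / (s_x · s_y) = 33.996 / (7.212 × 8.592)
  = 33.996 / 61.9655 ≈ 0.5486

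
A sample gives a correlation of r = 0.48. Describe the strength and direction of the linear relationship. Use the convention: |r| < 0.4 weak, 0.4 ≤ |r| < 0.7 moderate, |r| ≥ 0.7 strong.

moderate positive

r = 0.48 > 0 so the relationship is positive.
|r| = 0.48, which falls in the moderate range.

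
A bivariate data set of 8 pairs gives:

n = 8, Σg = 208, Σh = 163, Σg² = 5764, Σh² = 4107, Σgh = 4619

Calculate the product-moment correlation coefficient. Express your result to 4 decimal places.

r = (nΣgh − ΣgΣh) / √[(nΣg² − (Σg)²)(nΣh² − (Σh)²)]
Numerator: 8×4619 − 208×163 = 3048
Denominator: √[(46112 − 43264)(32856 − 26569)] = √[2848 × 6287] = 4231.4744
r = 3048 / 4231.4744 ≈ 0.7203

0.7203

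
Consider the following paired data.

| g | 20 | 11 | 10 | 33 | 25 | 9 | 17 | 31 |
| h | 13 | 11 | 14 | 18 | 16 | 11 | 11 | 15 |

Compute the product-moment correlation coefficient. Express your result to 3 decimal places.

n = 8, Σg = 156, Σh = 109, Σg² = 3666, Σh² = 1533, Σgh = 2266
nΣgh − ΣgΣh = 18128 − 17004 = 1124
nΣg² − (Σg)² = 29328 − 24336 = 4992; nΣh² − (Σh)² = 12264 − 11881 = 383
r = 1124 / √(4992 × 383) = 1124 / 1382.7277 ≈ 0.813

0.813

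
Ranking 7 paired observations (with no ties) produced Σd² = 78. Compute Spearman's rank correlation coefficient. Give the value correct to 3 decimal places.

-0.393

ρ = 1 − 6Σd² / [n(n²−1)] = 1 − 6×78 / (7×48)
  = 1 − 468/336 = 1 − 1.3929 ≈ -0.393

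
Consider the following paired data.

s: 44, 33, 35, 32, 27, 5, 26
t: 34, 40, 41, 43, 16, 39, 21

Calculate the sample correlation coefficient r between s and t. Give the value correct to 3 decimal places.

0.061

n = 7, Σs = 202, Σt = 234, Σs² = 6704, Σt² = 8504, Σst = 6800
nΣst − ΣsΣt = 47600 − 47268 = 332
nΣs² − (Σs)² = 46928 − 40804 = 6124; nΣt² − (Σt)² = 59528 − 54756 = 4772
r = 332 / √(6124 × 4772) = 332 / 5405.8975 ≈ 0.061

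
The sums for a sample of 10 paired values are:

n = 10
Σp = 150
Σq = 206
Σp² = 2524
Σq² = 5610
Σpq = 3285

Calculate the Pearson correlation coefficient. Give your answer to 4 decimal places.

r = (nΣpq − ΣpΣq) / √[(nΣp² − (Σp)²)(nΣq² − (Σq)²)]
Numerator: 10×3285 − 150×206 = 1950
Denominator: √[(25240 − 22500)(56100 − 42436)] = √[2740 × 13664] = 6118.7711
r = 1950 / 6118.7711 ≈ 0.3187

0.3187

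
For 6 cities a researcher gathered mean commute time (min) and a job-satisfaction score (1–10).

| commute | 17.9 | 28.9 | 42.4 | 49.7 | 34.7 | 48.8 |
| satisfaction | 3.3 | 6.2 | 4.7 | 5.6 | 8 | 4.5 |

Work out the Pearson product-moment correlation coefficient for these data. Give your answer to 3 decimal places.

0.157

n = 6, Σx = 222.4, Σy = 32.3, Σx² = 9009, Σy² = 187.03, Σxy = 1213.05
nΣxy − ΣxΣy = 7278.3 − 7183.52 = 94.78
nΣx² − (Σx)² = 54054 − 49461.76 = 4592.24; nΣy² − (Σy)² = 1122.18 − 1043.29 = 78.89
r = 94.78 / √(4592.24 × 78.89) = 94.78 / 601.8985 ≈ 0.157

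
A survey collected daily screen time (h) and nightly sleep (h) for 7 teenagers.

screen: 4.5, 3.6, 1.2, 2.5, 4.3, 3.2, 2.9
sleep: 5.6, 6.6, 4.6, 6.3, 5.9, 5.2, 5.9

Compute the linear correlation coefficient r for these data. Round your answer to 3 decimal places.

0.478

n = 7, Σx = 22.2, Σy = 40.1, Σx² = 78.04, Σy² = 232.43, Σxy = 129.35
nΣxy − ΣxΣy = 905.45 − 890.22 = 15.23
nΣx² − (Σx)² = 546.28 − 492.84 = 53.44; nΣy² − (Σy)² = 1627.01 − 1608.01 = 19
r = 15.23 / √(53.44 × 19) = 15.23 / 31.8647 ≈ 0.478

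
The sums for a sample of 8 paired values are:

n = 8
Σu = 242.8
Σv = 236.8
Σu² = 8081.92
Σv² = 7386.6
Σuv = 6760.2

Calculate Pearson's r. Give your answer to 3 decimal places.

r = (nΣuv − ΣuΣv) / √[(nΣu² − (Σu)²)(nΣv² − (Σv)²)]
Numerator: 8×6760.2 − 242.8×236.8 = -3413.44
Denominator: √[(64655.36 − 58951.84)(59092.8 − 56074.24)] = √[5703.52 × 3018.56] = 4149.2671
r = -3413.44 / 4149.2671 ≈ -0.823

-0.823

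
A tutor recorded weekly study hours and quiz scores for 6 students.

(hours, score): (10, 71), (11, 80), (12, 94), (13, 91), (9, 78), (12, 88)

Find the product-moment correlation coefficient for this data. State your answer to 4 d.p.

n = 6, Σx = 67, Σy = 502, Σx² = 759, Σy² = 42386, Σxy = 5659
nΣxy − ΣxΣy = 33954 − 33634 = 320
nΣx² − (Σx)² = 4554 − 4489 = 65; nΣy² − (Σy)² = 254316 − 252004 = 2312
r = 320 / √(65 × 2312) = 320 / 387.6596 ≈ 0.8255

0.8255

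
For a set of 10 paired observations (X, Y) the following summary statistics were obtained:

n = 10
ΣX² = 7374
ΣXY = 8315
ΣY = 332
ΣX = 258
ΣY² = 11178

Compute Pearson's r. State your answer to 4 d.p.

-0.7500

r = (nΣXY − ΣXΣY) / √[(nΣX² − (ΣX)²)(nΣY² − (ΣY)²)]
Numerator: 10×8315 − 258×332 = -2506
Denominator: √[(73740 − 66564)(111780 − 110224)] = √[7176 × 1556] = 3341.5350
r = -2506 / 3341.5350 ≈ -0.7500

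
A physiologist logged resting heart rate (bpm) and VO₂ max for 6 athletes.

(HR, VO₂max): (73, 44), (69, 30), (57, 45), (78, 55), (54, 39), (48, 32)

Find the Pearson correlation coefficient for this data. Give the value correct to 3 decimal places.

n = 6, Σx = 379, Σy = 245, Σx² = 24643, Σy² = 10431, Σxy = 15779
nΣxy − ΣxΣy = 94674 − 92855 = 1819
nΣx² − (Σx)² = 147858 − 143641 = 4217; nΣy² − (Σy)² = 62586 − 60025 = 2561
r = 1819 / √(4217 × 2561) = 1819 / 3286.2953 ≈ 0.554

0.554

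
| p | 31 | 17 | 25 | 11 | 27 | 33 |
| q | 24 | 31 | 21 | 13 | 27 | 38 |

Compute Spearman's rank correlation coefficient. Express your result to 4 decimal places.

0.6000

Rank p: 5, 2, 3, 1, 4, 6
Rank q: 3, 5, 2, 1, 4, 6
d = rank(p) − rank(q): 2, -3, 1, 0, 0, 0; Σd² = 14
ρ = 1 − 6Σd² / [n(n²−1)] = 1 − 6×14 / (6×35) = 1 − 84/210 ≈ 0.6000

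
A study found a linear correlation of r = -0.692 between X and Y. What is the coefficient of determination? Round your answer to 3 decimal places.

r² = (-0.692)² = 0.479

0.479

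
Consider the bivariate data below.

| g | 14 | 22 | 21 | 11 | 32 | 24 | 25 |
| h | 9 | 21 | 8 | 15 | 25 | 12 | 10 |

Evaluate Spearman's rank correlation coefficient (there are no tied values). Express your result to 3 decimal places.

Rank g: 2, 4, 3, 1, 7, 5, 6
Rank h: 2, 6, 1, 5, 7, 4, 3
d = rank(g) − rank(h): 0, -2, 2, -4, 0, 1, 3; Σd² = 34
ρ = 1 − 6Σd² / [n(n²−1)] = 1 − 6×34 / (7×48) = 1 − 204/336 ≈ 0.393

0.393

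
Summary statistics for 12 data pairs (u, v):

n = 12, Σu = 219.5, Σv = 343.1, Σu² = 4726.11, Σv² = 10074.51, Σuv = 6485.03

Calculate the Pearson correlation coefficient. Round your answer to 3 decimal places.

r = (nΣuv − ΣuΣv) / √[(nΣu² − (Σu)²)(nΣv² − (Σv)²)]
Numerator: 12×6485.03 − 219.5×343.1 = 2509.91
Denominator: √[(56713.32 − 48180.25)(120894.12 − 117717.61)] = √[8533.07 × 3176.51] = 5206.2830
r = 2509.91 / 5206.2830 ≈ 0.482

0.482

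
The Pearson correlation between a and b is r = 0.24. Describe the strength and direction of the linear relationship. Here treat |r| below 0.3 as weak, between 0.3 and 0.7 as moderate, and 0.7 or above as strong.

r = 0.24 > 0 so the relationship is positive.
|r| = 0.24, which falls in the weak range.

weak positive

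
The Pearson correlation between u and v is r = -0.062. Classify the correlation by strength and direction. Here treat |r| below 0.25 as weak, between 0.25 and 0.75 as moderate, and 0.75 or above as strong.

weak negative

r = -0.062 < 0 so the relationship is negative.
|r| = 0.062, which falls in the weak range.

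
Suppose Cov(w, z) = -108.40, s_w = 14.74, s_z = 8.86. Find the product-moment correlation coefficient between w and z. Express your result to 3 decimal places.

-0.830

r = Cov(w,z) / (s_w · s_z) = -108.40 / (14.74 × 8.86)
  = -108.40 / 130.5964 ≈ -0.830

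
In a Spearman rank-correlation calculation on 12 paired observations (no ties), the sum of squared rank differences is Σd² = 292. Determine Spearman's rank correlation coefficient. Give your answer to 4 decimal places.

-0.0210

ρ = 1 − 6Σd² / [n(n²−1)] = 1 − 6×292 / (12×143)
  = 1 − 1752/1716 = 1 − 1.02098 ≈ -0.0210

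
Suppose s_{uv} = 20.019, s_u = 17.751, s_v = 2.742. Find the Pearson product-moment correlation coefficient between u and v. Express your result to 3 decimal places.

0.411

r = Cov(u,v) / (s_u · s_v) = 20.019 / (17.751 × 2.742)
  = 20.019 / 48.6732 ≈ 0.411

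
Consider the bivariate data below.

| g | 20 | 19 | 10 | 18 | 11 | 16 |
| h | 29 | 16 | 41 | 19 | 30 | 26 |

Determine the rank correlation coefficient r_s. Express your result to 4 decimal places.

-0.6571

Rank g: 6, 5, 1, 4, 2, 3
Rank h: 4, 1, 6, 2, 5, 3
d = rank(g) − rank(h): 2, 4, -5, 2, -3, 0; Σd² = 58
ρ = 1 − 6Σd² / [n(n²−1)] = 1 − 6×58 / (6×35) = 1 − 348/210 ≈ -0.6571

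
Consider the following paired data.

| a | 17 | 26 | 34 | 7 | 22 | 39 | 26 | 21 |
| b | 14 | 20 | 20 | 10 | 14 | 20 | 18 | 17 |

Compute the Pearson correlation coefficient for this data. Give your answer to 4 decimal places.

n = 8, Σa = 192, Σb = 133, Σa² = 5292, Σb² = 2305, Σab = 3421
nΣab − ΣaΣb = 27368 − 25536 = 1832
nΣa² − (Σa)² = 42336 − 36864 = 5472; nΣb² − (Σb)² = 18440 − 17689 = 751
r = 1832 / √(5472 × 751) = 1832 / 2027.1833 ≈ 0.9037

0.9037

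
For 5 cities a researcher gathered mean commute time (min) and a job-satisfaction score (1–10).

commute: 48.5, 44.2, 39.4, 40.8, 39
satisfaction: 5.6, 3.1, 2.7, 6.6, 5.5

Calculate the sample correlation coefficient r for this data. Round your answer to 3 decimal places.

0.105

n = 5, Σx = 211.9, Σy = 23.5, Σx² = 9043.89, Σy² = 122.07, Σxy = 998.78
nΣxy − ΣxΣy = 4993.9 − 4979.65 = 14.25
nΣx² − (Σx)² = 45219.45 − 44901.61 = 317.84; nΣy² − (Σy)² = 610.35 − 552.25 = 58.1
r = 14.25 / √(317.84 × 58.1) = 14.25 / 135.8915 ≈ 0.105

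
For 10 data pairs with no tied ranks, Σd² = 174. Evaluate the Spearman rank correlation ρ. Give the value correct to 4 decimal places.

ρ = 1 − 6Σd² / [n(n²−1)] = 1 − 6×174 / (10×99)
  = 1 − 1044/990 = 1 − 1.05455 ≈ -0.0545

-0.0545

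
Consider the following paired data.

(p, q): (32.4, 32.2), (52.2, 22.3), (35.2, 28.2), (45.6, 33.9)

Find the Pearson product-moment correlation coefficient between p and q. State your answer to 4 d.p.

-0.5316

n = 4, Σp = 165.4, Σq = 116.6, Σp² = 7093, Σq² = 3478.58, Σpq = 4745.82
nΣpq − ΣpΣq = 18983.28 − 19285.64 = -302.36
nΣp² − (Σp)² = 28372 − 27357.16 = 1014.84; nΣq² − (Σq)² = 13914.32 − 13595.56 = 318.76
r = -302.36 / √(1014.84 × 318.76) = -302.36 / 568.7622 ≈ -0.5316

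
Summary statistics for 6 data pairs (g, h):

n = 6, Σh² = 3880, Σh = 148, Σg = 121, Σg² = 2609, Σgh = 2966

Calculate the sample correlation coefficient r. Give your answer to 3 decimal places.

-0.095

r = (nΣgh − ΣgΣh) / √[(nΣg² − (Σg)²)(nΣh² − (Σh)²)]
Numerator: 6×2966 − 121×148 = -112
Denominator: √[(15654 − 14641)(23280 − 21904)] = √[1013 × 1376] = 1180.6303
r = -112 / 1180.6303 ≈ -0.095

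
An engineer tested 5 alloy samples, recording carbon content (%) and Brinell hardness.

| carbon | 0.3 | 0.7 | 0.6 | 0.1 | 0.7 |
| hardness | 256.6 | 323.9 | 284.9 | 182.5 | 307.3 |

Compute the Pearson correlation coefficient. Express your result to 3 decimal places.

0.964

n = 5, Σx = 2.4, Σy = 1355.2, Σx² = 1.44, Σy² = 379662.32, Σxy = 708.01
nΣxy − ΣxΣy = 3540.05 − 3252.48 = 287.57
nΣx² − (Σx)² = 7.2 − 5.76 = 1.44; nΣy² − (Σy)² = 1898311.6 − 1836567.04 = 61744.56
r = 287.57 / √(1.44 × 61744.56) = 287.57 / 298.1814 ≈ 0.964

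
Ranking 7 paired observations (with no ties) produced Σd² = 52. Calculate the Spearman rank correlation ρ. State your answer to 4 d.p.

ρ = 1 − 6Σd² / [n(n²−1)] = 1 − 6×52 / (7×48)
  = 1 − 312/336 = 1 − 0.92857 ≈ 0.0714

0.0714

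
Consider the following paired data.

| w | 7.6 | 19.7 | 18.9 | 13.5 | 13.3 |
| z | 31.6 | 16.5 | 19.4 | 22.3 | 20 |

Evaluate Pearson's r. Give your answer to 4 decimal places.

-0.9190

n = 5, Σw = 73, Σz = 109.8, Σw² = 1162.2, Σz² = 2544.46, Σwz = 1498.92
nΣwz − ΣwΣz = 7494.6 − 8015.4 = -520.8
nΣw² − (Σw)² = 5811 − 5329 = 482; nΣz² − (Σz)² = 12722.3 − 12056.04 = 666.26
r = -520.8 / √(482 × 666.26) = -520.8 / 566.6898 ≈ -0.9190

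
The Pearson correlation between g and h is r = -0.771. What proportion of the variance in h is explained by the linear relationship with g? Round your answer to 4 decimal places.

0.5944

r² = (-0.771)² = 0.5944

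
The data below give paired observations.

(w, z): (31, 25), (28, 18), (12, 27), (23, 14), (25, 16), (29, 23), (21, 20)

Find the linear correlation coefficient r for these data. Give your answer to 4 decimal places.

n = 7, Σw = 169, Σz = 143, Σw² = 4325, Σz² = 3059, Σwz = 3412
nΣwz − ΣwΣz = 23884 − 24167 = -283
nΣw² − (Σw)² = 30275 − 28561 = 1714; nΣz² − (Σz)² = 21413 − 20449 = 964
r = -283 / √(1714 × 964) = -283 / 1285.4167 ≈ -0.2202

-0.2202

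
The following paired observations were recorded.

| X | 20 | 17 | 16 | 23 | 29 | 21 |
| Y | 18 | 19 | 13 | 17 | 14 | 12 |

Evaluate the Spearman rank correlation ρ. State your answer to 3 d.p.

Rank X: 3, 2, 1, 5, 6, 4
Rank Y: 5, 6, 2, 4, 3, 1
d = rank(X) − rank(Y): -2, -4, -1, 1, 3, 3; Σd² = 40
ρ = 1 − 6Σd² / [n(n²−1)] = 1 − 6×40 / (6×35) = 1 − 240/210 ≈ -0.143

-0.143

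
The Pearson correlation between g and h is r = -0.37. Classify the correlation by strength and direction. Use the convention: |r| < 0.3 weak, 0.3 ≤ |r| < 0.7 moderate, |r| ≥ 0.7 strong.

moderate negative

r = -0.37 < 0 so the relationship is negative.
|r| = 0.37, which falls in the moderate range.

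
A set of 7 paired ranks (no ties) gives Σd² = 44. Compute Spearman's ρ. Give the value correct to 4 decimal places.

0.2143

ρ = 1 − 6Σd² / [n(n²−1)] = 1 − 6×44 / (7×48)
  = 1 − 264/336 = 1 − 0.78571 ≈ 0.2143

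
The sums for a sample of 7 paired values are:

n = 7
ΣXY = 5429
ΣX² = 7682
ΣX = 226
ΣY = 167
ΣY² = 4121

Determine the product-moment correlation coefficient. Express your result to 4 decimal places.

0.1623

r = (nΣXY − ΣXΣY) / √[(nΣX² − (ΣX)²)(nΣY² − (ΣY)²)]
Numerator: 7×5429 − 226×167 = 261
Denominator: √[(53774 − 51076)(28847 − 27889)] = √[2698 × 958] = 1607.6952
r = 261 / 1607.6952 ≈ 0.1623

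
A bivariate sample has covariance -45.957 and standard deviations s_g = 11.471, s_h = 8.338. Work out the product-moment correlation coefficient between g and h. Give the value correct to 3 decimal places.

r = Cov(g,h) / (s_g · s_h) = -45.957 / (11.471 × 8.338)
  = -45.957 / 95.6452 ≈ -0.480

-0.480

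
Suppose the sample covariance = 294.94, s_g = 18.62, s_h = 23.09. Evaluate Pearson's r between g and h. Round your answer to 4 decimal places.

r = Cov(g,h) / (s_g · s_h) = 294.94 / (18.62 × 23.09)
  = 294.94 / 429.9358 ≈ 0.6860

0.6860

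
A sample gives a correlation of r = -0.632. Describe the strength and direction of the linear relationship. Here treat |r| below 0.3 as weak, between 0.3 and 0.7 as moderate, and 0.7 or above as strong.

r = -0.632 < 0 so the relationship is negative.
|r| = 0.632, which falls in the moderate range.

moderate negative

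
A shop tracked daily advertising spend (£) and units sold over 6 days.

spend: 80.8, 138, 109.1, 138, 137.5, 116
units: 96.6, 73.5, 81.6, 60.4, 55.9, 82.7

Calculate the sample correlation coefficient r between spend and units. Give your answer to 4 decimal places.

-0.9057

n = 6, Σx = 719.4, Σy = 450.7, Σx² = 88881.7, Σy² = 35004.63, Σxy = 52465.49
nΣxy − ΣxΣy = 314792.94 − 324233.58 = -9440.64
nΣx² − (Σx)² = 533290.2 − 517536.36 = 15753.84; nΣy² − (Σy)² = 210027.78 − 203130.49 = 6897.29
r = -9440.64 / √(15753.84 × 6897.29) = -9440.64 / 10423.9533 ≈ -0.9057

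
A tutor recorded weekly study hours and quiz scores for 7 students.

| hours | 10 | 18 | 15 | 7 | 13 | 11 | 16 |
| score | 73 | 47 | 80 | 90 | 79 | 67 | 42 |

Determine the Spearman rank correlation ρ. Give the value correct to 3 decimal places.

-0.643

Rank hours: 2, 7, 5, 1, 4, 3, 6
Rank score: 4, 2, 6, 7, 5, 3, 1
d = rank(hours) − rank(score): -2, 5, -1, -6, -1, 0, 5; Σd² = 92
ρ = 1 − 6Σd² / [n(n²−1)] = 1 − 6×92 / (7×48) = 1 − 552/336 ≈ -0.643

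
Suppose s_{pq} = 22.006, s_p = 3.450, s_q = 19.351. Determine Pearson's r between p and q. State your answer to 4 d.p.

0.3296

r = Cov(p,q) / (s_p · s_q) = 22.006 / (3.450 × 19.351)
  = 22.006 / 66.7609 ≈ 0.3296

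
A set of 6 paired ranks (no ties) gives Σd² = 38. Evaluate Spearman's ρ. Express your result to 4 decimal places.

ρ = 1 − 6Σd² / [n(n²−1)] = 1 − 6×38 / (6×35)
  = 1 − 228/210 = 1 − 1.08571 ≈ -0.0857

-0.0857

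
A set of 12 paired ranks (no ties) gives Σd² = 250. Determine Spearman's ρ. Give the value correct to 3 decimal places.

ρ = 1 − 6Σd² / [n(n²−1)] = 1 − 6×250 / (12×143)
  = 1 − 1500/1716 = 1 − 0.8741 ≈ 0.126

0.126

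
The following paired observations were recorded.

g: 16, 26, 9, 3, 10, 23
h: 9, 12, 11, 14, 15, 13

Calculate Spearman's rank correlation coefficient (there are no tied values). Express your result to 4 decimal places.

Rank g: 4, 6, 2, 1, 3, 5
Rank h: 1, 3, 2, 5, 6, 4
d = rank(g) − rank(h): 3, 3, 0, -4, -3, 1; Σd² = 44
ρ = 1 − 6Σd² / [n(n²−1)] = 1 − 6×44 / (6×35) = 1 − 264/210 ≈ -0.2571

-0.2571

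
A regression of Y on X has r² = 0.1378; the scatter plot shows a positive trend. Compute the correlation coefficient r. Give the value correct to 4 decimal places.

0.3712

|r| = √0.1378 = 0.3712
The association is positive, so r = 0.3712.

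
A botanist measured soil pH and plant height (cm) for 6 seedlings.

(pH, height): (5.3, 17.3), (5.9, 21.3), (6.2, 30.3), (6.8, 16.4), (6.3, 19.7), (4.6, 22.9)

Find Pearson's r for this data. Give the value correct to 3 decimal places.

-0.102

n = 6, Σx = 35.1, Σy = 127.9, Σx² = 208.43, Σy² = 2852.53, Σxy = 746.19
nΣxy − ΣxΣy = 4477.14 − 4489.29 = -12.15
nΣx² − (Σx)² = 1250.58 − 1232.01 = 18.57; nΣy² − (Σy)² = 17115.18 − 16358.41 = 756.77
r = -12.15 / √(18.57 × 756.77) = -12.15 / 118.5463 ≈ -0.102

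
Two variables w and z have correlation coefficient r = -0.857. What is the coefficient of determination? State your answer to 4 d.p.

0.7344

r² = (-0.857)² = 0.7344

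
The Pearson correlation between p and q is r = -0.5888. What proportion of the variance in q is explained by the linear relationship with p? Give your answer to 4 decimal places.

r² = (-0.5888)² = 0.3467

0.3467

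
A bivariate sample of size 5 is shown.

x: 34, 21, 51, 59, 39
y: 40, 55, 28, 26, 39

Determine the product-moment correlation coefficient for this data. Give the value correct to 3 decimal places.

-0.980

n = 5, Σx = 204, Σy = 188, Σx² = 9200, Σy² = 7606, Σxy = 6998
nΣxy − ΣxΣy = 34990 − 38352 = -3362
nΣx² − (Σx)² = 46000 − 41616 = 4384; nΣy² − (Σy)² = 38030 − 35344 = 2686
r = -3362 / √(4384 × 2686) = -3362 / 3431.5338 ≈ -0.980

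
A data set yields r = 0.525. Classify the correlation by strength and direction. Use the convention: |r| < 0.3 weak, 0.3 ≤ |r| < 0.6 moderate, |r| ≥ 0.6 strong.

moderate positive

r = 0.525 > 0 so the relationship is positive.
|r| = 0.525, which falls in the moderate range.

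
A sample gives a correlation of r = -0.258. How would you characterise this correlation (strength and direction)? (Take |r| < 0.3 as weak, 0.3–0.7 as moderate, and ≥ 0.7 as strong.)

weak negative

r = -0.258 < 0 so the relationship is negative.
|r| = 0.258, which falls in the weak range.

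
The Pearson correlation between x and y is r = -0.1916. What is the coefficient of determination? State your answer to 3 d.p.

r² = (-0.1916)² = 0.037

0.037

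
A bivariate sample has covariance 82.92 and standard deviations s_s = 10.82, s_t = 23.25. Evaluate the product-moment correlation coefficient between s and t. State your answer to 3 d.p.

0.330

r = Cov(s,t) / (s_s · s_t) = 82.92 / (10.82 × 23.25)
  = 82.92 / 251.5650 ≈ 0.330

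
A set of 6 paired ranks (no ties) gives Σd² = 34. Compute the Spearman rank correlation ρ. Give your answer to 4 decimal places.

ρ = 1 − 6Σd² / [n(n²−1)] = 1 − 6×34 / (6×35)
  = 1 − 204/210 = 1 − 0.97143 ≈ 0.0286

0.0286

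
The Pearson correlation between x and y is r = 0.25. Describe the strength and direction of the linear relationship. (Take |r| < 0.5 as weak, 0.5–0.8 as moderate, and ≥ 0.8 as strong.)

r = 0.25 > 0 so the relationship is positive.
|r| = 0.25, which falls in the weak range.

weak positive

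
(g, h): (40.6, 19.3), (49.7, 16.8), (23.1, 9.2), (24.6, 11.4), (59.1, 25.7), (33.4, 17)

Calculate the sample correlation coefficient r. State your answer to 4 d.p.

0.9101

n = 6, Σg = 230.5, Σh = 99.4, Σg² = 9865.59, Σh² = 1818.82, Σgh = 4198.17
nΣgh − ΣgΣh = 25189.02 − 22911.7 = 2277.32
nΣg² − (Σg)² = 59193.54 − 53130.25 = 6063.29; nΣh² − (Σh)² = 10912.92 − 9880.36 = 1032.56
r = 2277.32 / √(6063.29 × 1032.56) = 2277.32 / 2502.1412 ≈ 0.9101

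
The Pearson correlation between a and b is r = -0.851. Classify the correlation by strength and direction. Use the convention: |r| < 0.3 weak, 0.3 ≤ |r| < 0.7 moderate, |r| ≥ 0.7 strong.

r = -0.851 < 0 so the relationship is negative.
|r| = 0.851, which falls in the strong range.

strong negative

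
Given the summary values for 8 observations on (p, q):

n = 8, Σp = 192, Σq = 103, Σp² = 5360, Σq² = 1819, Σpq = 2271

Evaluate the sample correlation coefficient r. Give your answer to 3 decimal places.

r = (nΣpq − ΣpΣq) / √[(nΣp² − (Σp)²)(nΣq² − (Σq)²)]
Numerator: 8×2271 − 192×103 = -1608
Denominator: √[(42880 − 36864)(14552 − 10609)] = √[6016 × 3943] = 4870.4300
r = -1608 / 4870.4300 ≈ -0.330

-0.330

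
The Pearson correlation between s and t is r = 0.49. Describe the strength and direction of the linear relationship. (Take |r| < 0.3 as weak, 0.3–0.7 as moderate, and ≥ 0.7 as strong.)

moderate positive

r = 0.49 > 0 so the relationship is positive.
|r| = 0.49, which falls in the moderate range.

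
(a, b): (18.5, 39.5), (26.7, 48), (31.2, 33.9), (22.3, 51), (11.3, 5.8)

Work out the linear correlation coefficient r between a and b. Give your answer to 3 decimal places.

n = 5, Σa = 110, Σb = 178.2, Σa² = 2653.56, Σb² = 7648.1, Σab = 4272.87
nΣab − ΣaΣb = 21364.35 − 19602 = 1762.35
nΣa² − (Σa)² = 13267.8 − 12100 = 1167.8; nΣb² − (Σb)² = 38240.5 − 31755.24 = 6485.26
r = 1762.35 / √(1167.8 × 6485.26) = 1762.35 / 2751.9968 ≈ 0.640

0.640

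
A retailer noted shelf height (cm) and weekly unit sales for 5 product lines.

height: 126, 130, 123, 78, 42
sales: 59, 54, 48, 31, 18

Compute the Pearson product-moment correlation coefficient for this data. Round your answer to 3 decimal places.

n = 5, Σx = 499, Σy = 210, Σx² = 55753, Σy² = 9986, Σxy = 23532
nΣxy − ΣxΣy = 117660 − 104790 = 12870
nΣx² − (Σx)² = 278765 − 249001 = 29764; nΣy² − (Σy)² = 49930 − 44100 = 5830
r = 12870 / √(29764 × 5830) = 12870 / 13172.8554 ≈ 0.977

0.977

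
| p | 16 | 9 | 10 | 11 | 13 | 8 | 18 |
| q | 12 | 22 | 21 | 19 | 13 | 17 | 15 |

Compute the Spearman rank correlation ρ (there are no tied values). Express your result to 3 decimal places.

Rank p: 6, 2, 3, 4, 5, 1, 7
Rank q: 1, 7, 6, 5, 2, 4, 3
d = rank(p) − rank(q): 5, -5, -3, -1, 3, -3, 4; Σd² = 94
ρ = 1 − 6Σd² / [n(n²−1)] = 1 − 6×94 / (7×48) = 1 − 564/336 ≈ -0.679

-0.679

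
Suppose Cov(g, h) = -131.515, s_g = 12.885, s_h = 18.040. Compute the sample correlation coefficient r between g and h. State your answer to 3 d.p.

r = Cov(g,h) / (s_g · s_h) = -131.515 / (12.885 × 18.040)
  = -131.515 / 232.4454 ≈ -0.566

-0.566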